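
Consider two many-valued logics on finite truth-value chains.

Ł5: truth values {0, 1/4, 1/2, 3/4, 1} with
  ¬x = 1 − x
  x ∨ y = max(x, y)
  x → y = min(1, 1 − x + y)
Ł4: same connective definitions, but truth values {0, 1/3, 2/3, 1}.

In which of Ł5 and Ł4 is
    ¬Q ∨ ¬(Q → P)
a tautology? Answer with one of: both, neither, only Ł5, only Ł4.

In Ł5: at P = 0, Q = 1/4 the value is 3/4 — not a tautology.
In Ł4: at P = 0, Q = 1/3 the value is 2/3 — not a tautology.

neither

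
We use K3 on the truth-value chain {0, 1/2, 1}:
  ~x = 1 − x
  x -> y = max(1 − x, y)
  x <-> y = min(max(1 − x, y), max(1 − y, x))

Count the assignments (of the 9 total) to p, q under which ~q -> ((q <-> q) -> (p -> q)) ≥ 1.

p = 0, q = 0 ↦ 1  ≥
p = 0, q = 1/2 ↦ 1  ≥
p = 0, q = 1 ↦ 1  ≥
p = 1/2, q = 0 ↦ 1/2  <
p = 1/2, q = 1/2 ↦ 1/2  <
p = 1/2, q = 1 ↦ 1  ≥
p = 1, q = 0 ↦ 0  <
p = 1, q = 1/2 ↦ 1/2  <
p = 1, q = 1 ↦ 1  ≥
So 5 of the 9 assignments meet the threshold.

5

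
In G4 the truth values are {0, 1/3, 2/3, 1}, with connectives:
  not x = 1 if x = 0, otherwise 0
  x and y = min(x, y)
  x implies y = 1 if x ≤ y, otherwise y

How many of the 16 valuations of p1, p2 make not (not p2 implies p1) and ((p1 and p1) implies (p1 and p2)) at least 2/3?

1

p1 = 0, p2 = 0 ↦ 1  ≥
p1 = 0, p2 = 1/3 ↦ 0  <
p1 = 0, p2 = 2/3 ↦ 0  <
p1 = 0, p2 = 1 ↦ 0  <
p1 = 1/3, p2 = 0 ↦ 0  <
p1 = 1/3, p2 = 1/3 ↦ 0  <
p1 = 1/3, p2 = 2/3 ↦ 0  <
p1 = 1/3, p2 = 1 ↦ 0  <
p1 = 2/3, p2 = 0 ↦ 0  <
p1 = 2/3, p2 = 1/3 ↦ 0  <
p1 = 2/3, p2 = 2/3 ↦ 0  <
p1 = 2/3, p2 = 1 ↦ 0  <
p1 = 1, p2 = 0 ↦ 0  <
p1 = 1, p2 = 1/3 ↦ 0  <
p1 = 1, p2 = 2/3 ↦ 0  <
p1 = 1, p2 = 1 ↦ 0  <
So 1 of the 16 assignments meets the threshold.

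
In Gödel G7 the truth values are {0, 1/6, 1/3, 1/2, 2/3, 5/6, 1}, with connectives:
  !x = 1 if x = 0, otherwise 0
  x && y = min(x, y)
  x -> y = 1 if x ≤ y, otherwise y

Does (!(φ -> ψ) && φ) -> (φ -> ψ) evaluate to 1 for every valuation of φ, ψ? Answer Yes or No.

No

Counterexample: take φ = 1/6, ψ = 0.
φ -> ψ = 1/6 -> 0 = 0
!(φ -> ψ) = !0 = 1
!(φ -> ψ) && φ = 1 && 1/6 = 1/6
φ -> ψ = 1/6 -> 0 = 0
(!(φ -> ψ) && φ) -> (φ -> ψ) = 1/6 -> 0 = 0
This gives 0 ≠ 1.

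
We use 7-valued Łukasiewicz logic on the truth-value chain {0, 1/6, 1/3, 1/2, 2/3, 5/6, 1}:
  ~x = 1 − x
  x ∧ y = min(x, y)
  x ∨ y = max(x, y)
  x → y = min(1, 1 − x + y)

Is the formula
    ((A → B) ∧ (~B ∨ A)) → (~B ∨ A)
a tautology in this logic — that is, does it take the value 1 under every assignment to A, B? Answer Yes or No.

Yes

At A = 1/2, B = 2/3, for instance:
A → B = 1/2 → 2/3 = 1
~B = ~2/3 = 1/3
~B ∨ A = 1/3 ∨ 1/2 = 1/2
(A → B) ∧ (~B ∨ A) = 1 ∧ 1/2 = 1/2
((A → B) ∧ (~B ∨ A)) → (~B ∨ A) = 1/2 → 1/2 = 1
and checking the remaining 48 assignments likewise gives ≥ 1 in every case.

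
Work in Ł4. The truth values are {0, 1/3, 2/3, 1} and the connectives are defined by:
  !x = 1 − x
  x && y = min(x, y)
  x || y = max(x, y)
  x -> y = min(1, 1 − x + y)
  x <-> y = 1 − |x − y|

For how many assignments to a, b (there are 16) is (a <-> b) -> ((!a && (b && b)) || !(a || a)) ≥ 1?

a = 0, b = 0 ↦ 1  ≥
a = 0, b = 1/3 ↦ 1  ≥
a = 0, b = 2/3 ↦ 1  ≥
a = 0, b = 1 ↦ 1  ≥
a = 1/3, b = 0 ↦ 1  ≥
a = 1/3, b = 1/3 ↦ 2/3  <
a = 1/3, b = 2/3 ↦ 1  ≥
a = 1/3, b = 1 ↦ 1  ≥
a = 2/3, b = 0 ↦ 1  ≥
a = 2/3, b = 1/3 ↦ 2/3  <
a = 2/3, b = 2/3 ↦ 1/3  <
a = 2/3, b = 1 ↦ 2/3  <
a = 1, b = 0 ↦ 1  ≥
a = 1, b = 1/3 ↦ 2/3  <
a = 1, b = 2/3 ↦ 1/3  <
a = 1, b = 1 ↦ 0  <
So 9 of the 16 assignments meet the threshold.

9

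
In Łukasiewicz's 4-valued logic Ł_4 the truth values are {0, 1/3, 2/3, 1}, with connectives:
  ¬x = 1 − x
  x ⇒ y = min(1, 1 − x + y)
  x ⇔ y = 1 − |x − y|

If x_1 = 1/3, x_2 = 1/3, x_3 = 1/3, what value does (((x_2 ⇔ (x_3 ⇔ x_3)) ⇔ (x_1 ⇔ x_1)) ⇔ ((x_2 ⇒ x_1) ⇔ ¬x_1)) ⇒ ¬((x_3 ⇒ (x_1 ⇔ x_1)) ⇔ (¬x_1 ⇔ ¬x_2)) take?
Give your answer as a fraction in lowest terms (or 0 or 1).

x_3 ⇔ x_3 = 1/3 ⇔ 1/3 = 1
x_2 ⇔ (x_3 ⇔ x_3) = 1/3 ⇔ 1 = 1/3
x_1 ⇔ x_1 = 1/3 ⇔ 1/3 = 1
(x_2 ⇔ (x_3 ⇔ x_3)) ⇔ (x_1 ⇔ x_1) = 1/3 ⇔ 1 = 1/3
x_2 ⇒ x_1 = 1/3 ⇒ 1/3 = 1
¬x_1 = ¬1/3 = 2/3
(x_2 ⇒ x_1) ⇔ ¬x_1 = 1 ⇔ 2/3 = 2/3
((x_2 ⇔ (x_3 ⇔ x_3)) ⇔ (x_1 ⇔ x_1)) ⇔ ((x_2 ⇒ x_1) ⇔ ¬x_1) = 1/3 ⇔ 2/3 = 2/3
x_1 ⇔ x_1 = 1/3 ⇔ 1/3 = 1
x_3 ⇒ (x_1 ⇔ x_1) = 1/3 ⇒ 1 = 1
¬x_1 = ¬1/3 = 2/3
¬x_2 = ¬1/3 = 2/3
¬x_1 ⇔ ¬x_2 = 2/3 ⇔ 2/3 = 1
(x_3 ⇒ (x_1 ⇔ x_1)) ⇔ (¬x_1 ⇔ ¬x_2) = 1 ⇔ 1 = 1
¬((x_3 ⇒ (x_1 ⇔ x_1)) ⇔ (¬x_1 ⇔ ¬x_2)) = ¬1 = 0
(((x_2 ⇔ (x_3 ⇔ x_3)) ⇔ (x_1 ⇔ x_1)) ⇔ ((x_2 ⇒ x_1) ⇔ ¬x_1)) ⇒ ¬((x_3 ⇒ (x_1 ⇔ x_1)) ⇔ (¬x_1 ⇔ ¬x_2)) = 2/3 ⇒ 0 = 1/3

1/3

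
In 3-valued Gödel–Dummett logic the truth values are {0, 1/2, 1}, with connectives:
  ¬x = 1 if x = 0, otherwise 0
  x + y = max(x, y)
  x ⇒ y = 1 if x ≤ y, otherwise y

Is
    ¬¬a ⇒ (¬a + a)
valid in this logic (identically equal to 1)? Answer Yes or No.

No

Counterexample: take a = 1/2.
¬a = ¬1/2 = 0
¬¬a = ¬0 = 1
¬a + a = 0 + 1/2 = 1/2
¬¬a ⇒ (¬a + a) = 1 ⇒ 1/2 = 1/2
This gives 1/2 ≠ 1.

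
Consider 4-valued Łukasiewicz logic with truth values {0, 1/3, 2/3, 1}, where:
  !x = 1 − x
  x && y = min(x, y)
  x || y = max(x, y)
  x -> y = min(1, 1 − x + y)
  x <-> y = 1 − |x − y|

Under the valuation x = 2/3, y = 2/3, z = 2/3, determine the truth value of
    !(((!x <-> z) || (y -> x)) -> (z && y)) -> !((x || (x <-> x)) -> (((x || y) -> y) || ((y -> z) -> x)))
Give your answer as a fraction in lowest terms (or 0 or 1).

!x = !2/3 = 1/3
!x <-> z = 1/3 <-> 2/3 = 2/3
y -> x = 2/3 -> 2/3 = 1
(!x <-> z) || (y -> x) = 2/3 || 1 = 1
z && y = 2/3 && 2/3 = 2/3
((!x <-> z) || (y -> x)) -> (z && y) = 1 -> 2/3 = 2/3
!(((!x <-> z) || (y -> x)) -> (z && y)) = !2/3 = 1/3
x <-> x = 2/3 <-> 2/3 = 1
x || (x <-> x) = 2/3 || 1 = 1
x || y = 2/3 || 2/3 = 2/3
(x || y) -> y = 2/3 -> 2/3 = 1
y -> z = 2/3 -> 2/3 = 1
(y -> z) -> x = 1 -> 2/3 = 2/3
((x || y) -> y) || ((y -> z) -> x) = 1 || 2/3 = 1
(x || (x <-> x)) -> (((x || y) -> y) || ((y -> z) -> x)) = 1 -> 1 = 1
!((x || (x <-> x)) -> (((x || y) -> y) || ((y -> z) -> x))) = !1 = 0
!(((!x <-> z) || (y -> x)) -> (z && y)) -> !((x || (x <-> x)) -> (((x || y) -> y) || ((y -> z) -> x))) = 1/3 -> 0 = 2/3

2/3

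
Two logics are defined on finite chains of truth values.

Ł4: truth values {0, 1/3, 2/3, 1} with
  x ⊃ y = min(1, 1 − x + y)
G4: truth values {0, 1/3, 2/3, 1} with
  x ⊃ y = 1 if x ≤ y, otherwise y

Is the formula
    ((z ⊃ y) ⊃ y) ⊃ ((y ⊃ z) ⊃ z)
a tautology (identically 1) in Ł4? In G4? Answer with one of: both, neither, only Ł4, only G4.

only Ł4

In Ł4: every assignment gives 1 — tautology.
In G4: at y = 0, z = 1/3 the value is 1/3 — not a tautology.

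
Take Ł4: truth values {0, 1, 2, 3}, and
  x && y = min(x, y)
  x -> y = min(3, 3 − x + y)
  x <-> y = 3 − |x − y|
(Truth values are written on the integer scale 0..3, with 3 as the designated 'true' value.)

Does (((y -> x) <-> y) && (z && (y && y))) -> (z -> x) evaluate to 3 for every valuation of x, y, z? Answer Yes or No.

No

Counterexample: take x = 0, y = 1, z = 3.
y -> x = 1 -> 0 = 2
(y -> x) <-> y = 2 <-> 1 = 2
y && y = 1 && 1 = 1
z && (y && y) = 3 && 1 = 1
((y -> x) <-> y) && (z && (y && y)) = 2 && 1 = 1
z -> x = 3 -> 0 = 0
(((y -> x) <-> y) && (z && (y && y))) -> (z -> x) = 1 -> 0 = 2
This gives 2 ≠ 3.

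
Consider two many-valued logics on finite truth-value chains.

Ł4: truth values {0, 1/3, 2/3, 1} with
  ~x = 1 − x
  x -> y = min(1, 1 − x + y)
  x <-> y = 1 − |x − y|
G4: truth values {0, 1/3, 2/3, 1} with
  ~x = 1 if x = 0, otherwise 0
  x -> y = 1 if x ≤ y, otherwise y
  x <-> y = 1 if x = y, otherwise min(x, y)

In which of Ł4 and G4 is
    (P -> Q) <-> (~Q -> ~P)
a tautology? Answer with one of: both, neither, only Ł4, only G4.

only Ł4

In Ł4: every assignment gives 1 — tautology.
In G4: at P = 2/3, Q = 1/3 the value is 1/3 — not a tautology.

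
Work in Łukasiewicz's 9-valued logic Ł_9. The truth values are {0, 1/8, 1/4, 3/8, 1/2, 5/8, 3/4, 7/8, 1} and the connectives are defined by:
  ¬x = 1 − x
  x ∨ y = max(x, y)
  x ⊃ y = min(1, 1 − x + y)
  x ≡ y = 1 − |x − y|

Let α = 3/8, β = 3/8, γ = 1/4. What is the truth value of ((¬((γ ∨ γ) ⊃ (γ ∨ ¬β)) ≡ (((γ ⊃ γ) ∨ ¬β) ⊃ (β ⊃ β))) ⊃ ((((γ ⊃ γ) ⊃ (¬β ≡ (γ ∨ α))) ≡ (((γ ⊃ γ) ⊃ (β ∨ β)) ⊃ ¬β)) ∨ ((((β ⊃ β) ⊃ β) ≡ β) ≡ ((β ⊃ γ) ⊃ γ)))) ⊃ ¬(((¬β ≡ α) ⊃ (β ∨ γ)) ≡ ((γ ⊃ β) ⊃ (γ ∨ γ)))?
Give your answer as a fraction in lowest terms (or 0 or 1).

3/8

γ ∨ γ = 1/4 ∨ 1/4 = 1/4
¬β = ¬3/8 = 5/8
γ ∨ ¬β = 1/4 ∨ 5/8 = 5/8
(γ ∨ γ) ⊃ (γ ∨ ¬β) = 1/4 ⊃ 5/8 = 1
¬((γ ∨ γ) ⊃ (γ ∨ ¬β)) = ¬1 = 0
γ ⊃ γ = 1/4 ⊃ 1/4 = 1
¬β = ¬3/8 = 5/8
(γ ⊃ γ) ∨ ¬β = 1 ∨ 5/8 = 1
β ⊃ β = 3/8 ⊃ 3/8 = 1
((γ ⊃ γ) ∨ ¬β) ⊃ (β ⊃ β) = 1 ⊃ 1 = 1
¬((γ ∨ γ) ⊃ (γ ∨ ¬β)) ≡ (((γ ⊃ γ) ∨ ¬β) ⊃ (β ⊃ β)) = 0 ≡ 1 = 0
γ ⊃ γ = 1/4 ⊃ 1/4 = 1
¬β = ¬3/8 = 5/8
γ ∨ α = 1/4 ∨ 3/8 = 3/8
¬β ≡ (γ ∨ α) = 5/8 ≡ 3/8 = 3/4
(γ ⊃ γ) ⊃ (¬β ≡ (γ ∨ α)) = 1 ⊃ 3/4 = 3/4
γ ⊃ γ = 1/4 ⊃ 1/4 = 1
β ∨ β = 3/8 ∨ 3/8 = 3/8
(γ ⊃ γ) ⊃ (β ∨ β) = 1 ⊃ 3/8 = 3/8
¬β = ¬3/8 = 5/8
((γ ⊃ γ) ⊃ (β ∨ β)) ⊃ ¬β = 3/8 ⊃ 5/8 = 1
((γ ⊃ γ) ⊃ (¬β ≡ (γ ∨ α))) ≡ (((γ ⊃ γ) ⊃ (β ∨ β)) ⊃ ¬β) = 3/4 ≡ 1 = 3/4
β ⊃ β = 3/8 ⊃ 3/8 = 1
(β ⊃ β) ⊃ β = 1 ⊃ 3/8 = 3/8
((β ⊃ β) ⊃ β) ≡ β = 3/8 ≡ 3/8 = 1
β ⊃ γ = 3/8 ⊃ 1/4 = 7/8
(β ⊃ γ) ⊃ γ = 7/8 ⊃ 1/4 = 3/8
(((β ⊃ β) ⊃ β) ≡ β) ≡ ((β ⊃ γ) ⊃ γ) = 1 ≡ 3/8 = 3/8
(((γ ⊃ γ) ⊃ (¬β ≡ (γ ∨ α))) ≡ (((γ ⊃ γ) ⊃ (β ∨ β)) ⊃ ¬β)) ∨ ((((β ⊃ β) ⊃ β) ≡ β) ≡ ((β ⊃ γ) ⊃ γ)) = 3/4 ∨ 3/8 = 3/4
(¬((γ ∨ γ) ⊃ (γ ∨ ¬β)) ≡ (((γ ⊃ γ) ∨ ¬β) ⊃ (β ⊃ β))) ⊃ ((((γ ⊃ γ) ⊃ (¬β ≡ (γ ∨ α))) ≡ (((γ ⊃ γ) ⊃ (β ∨ β)) ⊃ ¬β)) ∨ ((((β ⊃ β) ⊃ β) ≡ β) ≡ ((β ⊃ γ) ⊃ γ))) = 0 ⊃ 3/4 = 1
¬β = ¬3/8 = 5/8
¬β ≡ α = 5/8 ≡ 3/8 = 3/4
β ∨ γ = 3/8 ∨ 1/4 = 3/8
(¬β ≡ α) ⊃ (β ∨ γ) = 3/4 ⊃ 3/8 = 5/8
γ ⊃ β = 1/4 ⊃ 3/8 = 1
γ ∨ γ = 1/4 ∨ 1/4 = 1/4
(γ ⊃ β) ⊃ (γ ∨ γ) = 1 ⊃ 1/4 = 1/4
((¬β ≡ α) ⊃ (β ∨ γ)) ≡ ((γ ⊃ β) ⊃ (γ ∨ γ)) = 5/8 ≡ 1/4 = 5/8
¬(((¬β ≡ α) ⊃ (β ∨ γ)) ≡ ((γ ⊃ β) ⊃ (γ ∨ γ))) = ¬5/8 = 3/8
((¬((γ ∨ γ) ⊃ (γ ∨ ¬β)) ≡ (((γ ⊃ γ) ∨ ¬β) ⊃ (β ⊃ β))) ⊃ ((((γ ⊃ γ) ⊃ (¬β ≡ (γ ∨ α))) ≡ (((γ ⊃ γ) ⊃ (β ∨ β)) ⊃ ¬β)) ∨ ((((β ⊃ β) ⊃ β) ≡ β) ≡ ((β ⊃ γ) ⊃ γ)))) ⊃ ¬(((¬β ≡ α) ⊃ (β ∨ γ)) ≡ ((γ ⊃ β) ⊃ (γ ∨ γ))) = 1 ⊃ 3/8 = 3/8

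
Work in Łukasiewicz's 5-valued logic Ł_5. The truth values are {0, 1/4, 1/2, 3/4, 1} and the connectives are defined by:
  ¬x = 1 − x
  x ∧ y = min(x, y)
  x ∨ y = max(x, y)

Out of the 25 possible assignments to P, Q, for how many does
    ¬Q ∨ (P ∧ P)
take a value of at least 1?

9

value 1: 9 assignments (counts)
value 3/4: 7 assignments
value 1/2: 5 assignments
value 1/4: 3 assignments
value 0: 1 assignment
So 9 of the 25 assignments meet the threshold.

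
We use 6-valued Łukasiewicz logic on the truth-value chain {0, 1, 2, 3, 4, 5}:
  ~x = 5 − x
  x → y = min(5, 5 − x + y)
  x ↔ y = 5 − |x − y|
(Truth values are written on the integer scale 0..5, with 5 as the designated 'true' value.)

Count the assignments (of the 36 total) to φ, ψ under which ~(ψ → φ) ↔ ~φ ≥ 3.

value 5: 11 assignments (counts)
value 4: 9 assignments (counts)
value 3: 7 assignments (counts)
value 2: 5 assignments
value 1: 3 assignments
value 0: 1 assignment
So 27 of the 36 assignments meet the threshold.

27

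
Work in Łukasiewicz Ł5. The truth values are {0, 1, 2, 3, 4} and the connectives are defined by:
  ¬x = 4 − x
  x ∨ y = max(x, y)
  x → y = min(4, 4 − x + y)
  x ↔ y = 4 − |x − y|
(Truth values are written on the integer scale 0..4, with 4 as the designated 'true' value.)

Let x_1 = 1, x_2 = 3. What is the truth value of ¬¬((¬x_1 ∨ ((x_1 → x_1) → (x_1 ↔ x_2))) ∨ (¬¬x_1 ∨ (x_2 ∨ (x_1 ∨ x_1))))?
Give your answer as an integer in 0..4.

3

¬x_1 = ¬1 = 3
x_1 → x_1 = 1 → 1 = 4
x_1 ↔ x_2 = 1 ↔ 3 = 2
(x_1 → x_1) → (x_1 ↔ x_2) = 4 → 2 = 2
¬x_1 ∨ ((x_1 → x_1) → (x_1 ↔ x_2)) = 3 ∨ 2 = 3
¬x_1 = ¬1 = 3
¬¬x_1 = ¬3 = 1
x_1 ∨ x_1 = 1 ∨ 1 = 1
x_2 ∨ (x_1 ∨ x_1) = 3 ∨ 1 = 3
¬¬x_1 ∨ (x_2 ∨ (x_1 ∨ x_1)) = 1 ∨ 3 = 3
(¬x_1 ∨ ((x_1 → x_1) → (x_1 ↔ x_2))) ∨ (¬¬x_1 ∨ (x_2 ∨ (x_1 ∨ x_1))) = 3 ∨ 3 = 3
¬((¬x_1 ∨ ((x_1 → x_1) → (x_1 ↔ x_2))) ∨ (¬¬x_1 ∨ (x_2 ∨ (x_1 ∨ x_1)))) = ¬3 = 1
¬¬((¬x_1 ∨ ((x_1 → x_1) → (x_1 ↔ x_2))) ∨ (¬¬x_1 ∨ (x_2 ∨ (x_1 ∨ x_1)))) = ¬1 = 3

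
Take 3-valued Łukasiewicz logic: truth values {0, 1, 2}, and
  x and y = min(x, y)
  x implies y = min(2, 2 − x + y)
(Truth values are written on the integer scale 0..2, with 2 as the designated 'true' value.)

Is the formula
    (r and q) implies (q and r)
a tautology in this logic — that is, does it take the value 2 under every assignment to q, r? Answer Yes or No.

Yes

q = 0, r = 0 ↦ 2
q = 0, r = 1 ↦ 2
q = 0, r = 2 ↦ 2
q = 1, r = 0 ↦ 2
q = 1, r = 1 ↦ 2
q = 1, r = 2 ↦ 2
q = 2, r = 0 ↦ 2
q = 2, r = 1 ↦ 2
q = 2, r = 2 ↦ 2
Every assignment gives a value ≥ 2.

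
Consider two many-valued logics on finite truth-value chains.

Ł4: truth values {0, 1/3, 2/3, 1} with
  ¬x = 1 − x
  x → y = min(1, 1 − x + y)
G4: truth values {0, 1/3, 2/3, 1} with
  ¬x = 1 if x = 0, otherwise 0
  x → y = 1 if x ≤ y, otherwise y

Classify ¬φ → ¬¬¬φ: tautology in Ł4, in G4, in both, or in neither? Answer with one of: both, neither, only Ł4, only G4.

both

In Ł4: every assignment gives 1 — tautology.
In G4: every assignment gives 1 — tautology.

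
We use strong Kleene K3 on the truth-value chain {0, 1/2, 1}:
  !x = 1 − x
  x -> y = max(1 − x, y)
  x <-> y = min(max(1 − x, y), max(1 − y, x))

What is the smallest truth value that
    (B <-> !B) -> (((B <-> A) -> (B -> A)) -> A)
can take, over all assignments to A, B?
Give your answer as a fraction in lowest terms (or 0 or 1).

1/2

Take A = 0, B = 1/2:
!B = !1/2 = 1/2
B <-> !B = 1/2 <-> 1/2 = 1/2
B <-> A = 1/2 <-> 0 = 1/2
B -> A = 1/2 -> 0 = 1/2
(B <-> A) -> (B -> A) = 1/2 -> 1/2 = 1/2
((B <-> A) -> (B -> A)) -> A = 1/2 -> 0 = 1/2
(B <-> !B) -> (((B <-> A) -> (B -> A)) -> A) = 1/2 -> 1/2 = 1/2
No assignment yields a value below 1/2, so this is the minimum.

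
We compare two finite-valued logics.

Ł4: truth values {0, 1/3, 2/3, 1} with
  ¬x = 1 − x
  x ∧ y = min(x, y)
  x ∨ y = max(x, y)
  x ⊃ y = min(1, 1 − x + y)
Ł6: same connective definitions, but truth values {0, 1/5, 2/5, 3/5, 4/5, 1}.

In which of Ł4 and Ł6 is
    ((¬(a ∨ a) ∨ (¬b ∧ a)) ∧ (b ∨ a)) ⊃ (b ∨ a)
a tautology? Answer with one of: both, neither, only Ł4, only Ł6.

In Ł4: every assignment gives 1 — tautology.
In Ł6: every assignment gives 1 — tautology.

both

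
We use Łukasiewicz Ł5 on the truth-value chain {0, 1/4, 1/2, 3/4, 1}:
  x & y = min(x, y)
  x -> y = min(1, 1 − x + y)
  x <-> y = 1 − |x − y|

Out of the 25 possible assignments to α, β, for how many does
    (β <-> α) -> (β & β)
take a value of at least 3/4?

value 1: 13 assignments (counts)
value 3/4: 5 assignments (counts)
value 1/2: 4 assignments
value 1/4: 2 assignments
value 0: 1 assignment
So 18 of the 25 assignments meet the threshold.

18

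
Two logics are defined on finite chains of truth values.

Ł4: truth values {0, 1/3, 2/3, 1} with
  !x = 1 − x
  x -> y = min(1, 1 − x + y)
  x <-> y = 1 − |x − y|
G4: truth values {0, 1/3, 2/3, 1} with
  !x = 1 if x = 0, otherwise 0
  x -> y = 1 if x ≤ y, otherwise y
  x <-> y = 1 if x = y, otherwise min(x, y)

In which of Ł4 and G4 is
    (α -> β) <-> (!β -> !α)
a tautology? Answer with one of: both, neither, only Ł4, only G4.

only Ł4

In Ł4: every assignment gives 1 — tautology.
In G4: at α = 2/3, β = 1/3 the value is 1/3 — not a tautology.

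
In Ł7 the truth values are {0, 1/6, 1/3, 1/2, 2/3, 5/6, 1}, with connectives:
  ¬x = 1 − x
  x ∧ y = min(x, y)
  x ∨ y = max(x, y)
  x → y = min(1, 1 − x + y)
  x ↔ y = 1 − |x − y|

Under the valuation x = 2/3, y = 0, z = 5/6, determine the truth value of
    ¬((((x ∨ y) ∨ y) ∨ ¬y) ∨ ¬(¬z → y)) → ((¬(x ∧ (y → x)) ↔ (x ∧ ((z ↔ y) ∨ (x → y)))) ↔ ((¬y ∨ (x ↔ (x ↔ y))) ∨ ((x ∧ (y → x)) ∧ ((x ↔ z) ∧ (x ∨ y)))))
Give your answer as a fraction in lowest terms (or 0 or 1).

x ∨ y = 2/3 ∨ 0 = 2/3
(x ∨ y) ∨ y = 2/3 ∨ 0 = 2/3
¬y = ¬0 = 1
((x ∨ y) ∨ y) ∨ ¬y = 2/3 ∨ 1 = 1
¬z = ¬5/6 = 1/6
¬z → y = 1/6 → 0 = 5/6
¬(¬z → y) = ¬5/6 = 1/6
(((x ∨ y) ∨ y) ∨ ¬y) ∨ ¬(¬z → y) = 1 ∨ 1/6 = 1
¬((((x ∨ y) ∨ y) ∨ ¬y) ∨ ¬(¬z → y)) = ¬1 = 0
y → x = 0 → 2/3 = 1
x ∧ (y → x) = 2/3 ∧ 1 = 2/3
¬(x ∧ (y → x)) = ¬2/3 = 1/3
z ↔ y = 5/6 ↔ 0 = 1/6
x → y = 2/3 → 0 = 1/3
(z ↔ y) ∨ (x → y) = 1/6 ∨ 1/3 = 1/3
x ∧ ((z ↔ y) ∨ (x → y)) = 2/3 ∧ 1/3 = 1/3
¬(x ∧ (y → x)) ↔ (x ∧ ((z ↔ y) ∨ (x → y))) = 1/3 ↔ 1/3 = 1
¬y = ¬0 = 1
x ↔ y = 2/3 ↔ 0 = 1/3
x ↔ (x ↔ y) = 2/3 ↔ 1/3 = 2/3
¬y ∨ (x ↔ (x ↔ y)) = 1 ∨ 2/3 = 1
y → x = 0 → 2/3 = 1
x ∧ (y → x) = 2/3 ∧ 1 = 2/3
x ↔ z = 2/3 ↔ 5/6 = 5/6
x ∨ y = 2/3 ∨ 0 = 2/3
(x ↔ z) ∧ (x ∨ y) = 5/6 ∧ 2/3 = 2/3
(x ∧ (y → x)) ∧ ((x ↔ z) ∧ (x ∨ y)) = 2/3 ∧ 2/3 = 2/3
(¬y ∨ (x ↔ (x ↔ y))) ∨ ((x ∧ (y → x)) ∧ ((x ↔ z) ∧ (x ∨ y))) = 1 ∨ 2/3 = 1
(¬(x ∧ (y → x)) ↔ (x ∧ ((z ↔ y) ∨ (x → y)))) ↔ ((¬y ∨ (x ↔ (x ↔ y))) ∨ ((x ∧ (y → x)) ∧ ((x ↔ z) ∧ (x ∨ y)))) = 1 ↔ 1 = 1
¬((((x ∨ y) ∨ y) ∨ ¬y) ∨ ¬(¬z → y)) → ((¬(x ∧ (y → x)) ↔ (x ∧ ((z ↔ y) ∨ (x → y)))) ↔ ((¬y ∨ (x ↔ (x ↔ y))) ∨ ((x ∧ (y → x)) ∧ ((x ↔ z) ∧ (x ∨ y))))) = 0 → 1 = 1

1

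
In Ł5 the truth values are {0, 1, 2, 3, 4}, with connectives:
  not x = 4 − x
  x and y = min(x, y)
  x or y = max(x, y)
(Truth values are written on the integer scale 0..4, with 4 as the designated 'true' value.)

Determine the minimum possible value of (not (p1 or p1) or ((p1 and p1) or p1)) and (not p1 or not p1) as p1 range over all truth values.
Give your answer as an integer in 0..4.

0

Take p1 = 4:
p1 or p1 = 4 or 4 = 4
not (p1 or p1) = not 4 = 0
p1 and p1 = 4 and 4 = 4
(p1 and p1) or p1 = 4 or 4 = 4
not (p1 or p1) or ((p1 and p1) or p1) = 0 or 4 = 4
not p1 = not 4 = 0
not p1 = not 4 = 0
not p1 or not p1 = 0 or 0 = 0
(not (p1 or p1) or ((p1 and p1) or p1)) and (not p1 or not p1) = 4 and 0 = 0
No assignment yields a value below 0, so this is the minimum.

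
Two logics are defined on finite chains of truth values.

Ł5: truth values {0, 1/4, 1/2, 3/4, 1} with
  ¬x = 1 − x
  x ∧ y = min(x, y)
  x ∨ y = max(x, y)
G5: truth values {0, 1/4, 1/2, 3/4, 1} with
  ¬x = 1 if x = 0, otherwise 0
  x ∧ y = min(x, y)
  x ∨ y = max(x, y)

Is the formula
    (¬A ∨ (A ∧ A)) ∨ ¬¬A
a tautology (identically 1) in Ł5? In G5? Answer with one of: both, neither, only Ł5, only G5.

only G5

In Ł5: at A = 1/4 the value is 3/4 — not a tautology.
In G5: every assignment gives 1 — tautology.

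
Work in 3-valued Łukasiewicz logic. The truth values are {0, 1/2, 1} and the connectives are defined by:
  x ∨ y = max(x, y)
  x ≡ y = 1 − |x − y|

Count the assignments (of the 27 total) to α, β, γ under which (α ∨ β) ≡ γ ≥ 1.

value 1: 9 assignments (counts)
value 1/2: 12 assignments
value 0: 6 assignments
So 9 of the 27 assignments meet the threshold.

9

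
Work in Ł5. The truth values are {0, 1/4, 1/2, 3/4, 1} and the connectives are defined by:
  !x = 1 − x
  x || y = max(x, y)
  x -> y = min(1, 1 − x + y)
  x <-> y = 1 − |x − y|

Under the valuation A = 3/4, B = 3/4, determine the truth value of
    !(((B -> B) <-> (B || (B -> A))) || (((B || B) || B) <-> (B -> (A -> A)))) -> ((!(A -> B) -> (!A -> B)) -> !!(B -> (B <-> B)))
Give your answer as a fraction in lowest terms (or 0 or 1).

1

B -> B = 3/4 -> 3/4 = 1
B -> A = 3/4 -> 3/4 = 1
B || (B -> A) = 3/4 || 1 = 1
(B -> B) <-> (B || (B -> A)) = 1 <-> 1 = 1
B || B = 3/4 || 3/4 = 3/4
(B || B) || B = 3/4 || 3/4 = 3/4
A -> A = 3/4 -> 3/4 = 1
B -> (A -> A) = 3/4 -> 1 = 1
((B || B) || B) <-> (B -> (A -> A)) = 3/4 <-> 1 = 3/4
((B -> B) <-> (B || (B -> A))) || (((B || B) || B) <-> (B -> (A -> A))) = 1 || 3/4 = 1
!(((B -> B) <-> (B || (B -> A))) || (((B || B) || B) <-> (B -> (A -> A)))) = !1 = 0
A -> B = 3/4 -> 3/4 = 1
!(A -> B) = !1 = 0
!A = !3/4 = 1/4
!A -> B = 1/4 -> 3/4 = 1
!(A -> B) -> (!A -> B) = 0 -> 1 = 1
B <-> B = 3/4 <-> 3/4 = 1
B -> (B <-> B) = 3/4 -> 1 = 1
!(B -> (B <-> B)) = !1 = 0
!!(B -> (B <-> B)) = !0 = 1
(!(A -> B) -> (!A -> B)) -> !!(B -> (B <-> B)) = 1 -> 1 = 1
!(((B -> B) <-> (B || (B -> A))) || (((B || B) || B) <-> (B -> (A -> A)))) -> ((!(A -> B) -> (!A -> B)) -> !!(B -> (B <-> B))) = 0 -> 1 = 1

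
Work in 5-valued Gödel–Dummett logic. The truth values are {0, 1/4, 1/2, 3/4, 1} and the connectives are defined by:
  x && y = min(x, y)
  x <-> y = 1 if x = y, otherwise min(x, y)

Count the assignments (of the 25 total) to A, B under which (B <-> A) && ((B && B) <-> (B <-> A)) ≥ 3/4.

value 1: 1 assignment (counts)
value 3/4: 3 assignments (counts)
value 1/2: 5 assignments
value 1/4: 7 assignments
value 0: 9 assignments
So 4 of the 25 assignments meet the threshold.

4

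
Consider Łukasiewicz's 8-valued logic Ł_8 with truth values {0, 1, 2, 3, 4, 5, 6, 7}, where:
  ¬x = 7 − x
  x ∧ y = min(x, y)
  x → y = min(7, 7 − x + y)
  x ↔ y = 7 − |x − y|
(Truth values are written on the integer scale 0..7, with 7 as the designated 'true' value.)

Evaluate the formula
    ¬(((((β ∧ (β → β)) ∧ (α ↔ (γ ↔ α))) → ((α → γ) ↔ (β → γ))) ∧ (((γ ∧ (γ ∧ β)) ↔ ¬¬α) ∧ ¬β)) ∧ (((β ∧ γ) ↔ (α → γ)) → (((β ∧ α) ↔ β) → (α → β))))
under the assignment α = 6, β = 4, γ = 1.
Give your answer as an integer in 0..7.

β → β = 4 → 4 = 7
β ∧ (β → β) = 4 ∧ 7 = 4
γ ↔ α = 1 ↔ 6 = 2
α ↔ (γ ↔ α) = 6 ↔ 2 = 3
(β ∧ (β → β)) ∧ (α ↔ (γ ↔ α)) = 4 ∧ 3 = 3
α → γ = 6 → 1 = 2
β → γ = 4 → 1 = 4
(α → γ) ↔ (β → γ) = 2 ↔ 4 = 5
((β ∧ (β → β)) ∧ (α ↔ (γ ↔ α))) → ((α → γ) ↔ (β → γ)) = 3 → 5 = 7
γ ∧ β = 1 ∧ 4 = 1
γ ∧ (γ ∧ β) = 1 ∧ 1 = 1
¬α = ¬6 = 1
¬¬α = ¬1 = 6
(γ ∧ (γ ∧ β)) ↔ ¬¬α = 1 ↔ 6 = 2
¬β = ¬4 = 3
((γ ∧ (γ ∧ β)) ↔ ¬¬α) ∧ ¬β = 2 ∧ 3 = 2
(((β ∧ (β → β)) ∧ (α ↔ (γ ↔ α))) → ((α → γ) ↔ (β → γ))) ∧ (((γ ∧ (γ ∧ β)) ↔ ¬¬α) ∧ ¬β) = 7 ∧ 2 = 2
β ∧ γ = 4 ∧ 1 = 1
α → γ = 6 → 1 = 2
(β ∧ γ) ↔ (α → γ) = 1 ↔ 2 = 6
β ∧ α = 4 ∧ 6 = 4
(β ∧ α) ↔ β = 4 ↔ 4 = 7
α → β = 6 → 4 = 5
((β ∧ α) ↔ β) → (α → β) = 7 → 5 = 5
((β ∧ γ) ↔ (α → γ)) → (((β ∧ α) ↔ β) → (α → β)) = 6 → 5 = 6
((((β ∧ (β → β)) ∧ (α ↔ (γ ↔ α))) → ((α → γ) ↔ (β → γ))) ∧ (((γ ∧ (γ ∧ β)) ↔ ¬¬α) ∧ ¬β)) ∧ (((β ∧ γ) ↔ (α → γ)) → (((β ∧ α) ↔ β) → (α → β))) = 2 ∧ 6 = 2
¬(((((β ∧ (β → β)) ∧ (α ↔ (γ ↔ α))) → ((α → γ) ↔ (β → γ))) ∧ (((γ ∧ (γ ∧ β)) ↔ ¬¬α) ∧ ¬β)) ∧ (((β ∧ γ) ↔ (α → γ)) → (((β ∧ α) ↔ β) → (α → β)))) = ¬2 = 5

5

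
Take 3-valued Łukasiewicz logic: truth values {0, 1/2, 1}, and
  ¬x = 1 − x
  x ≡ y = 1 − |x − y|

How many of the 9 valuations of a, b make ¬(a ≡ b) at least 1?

a = 0, b = 0 ↦ 0  <
a = 0, b = 1/2 ↦ 1/2  <
a = 0, b = 1 ↦ 1  ≥
a = 1/2, b = 0 ↦ 1/2  <
a = 1/2, b = 1/2 ↦ 0  <
a = 1/2, b = 1 ↦ 1/2  <
a = 1, b = 0 ↦ 1  ≥
a = 1, b = 1/2 ↦ 1/2  <
a = 1, b = 1 ↦ 0  <
So 2 of the 9 assignments meet the threshold.

2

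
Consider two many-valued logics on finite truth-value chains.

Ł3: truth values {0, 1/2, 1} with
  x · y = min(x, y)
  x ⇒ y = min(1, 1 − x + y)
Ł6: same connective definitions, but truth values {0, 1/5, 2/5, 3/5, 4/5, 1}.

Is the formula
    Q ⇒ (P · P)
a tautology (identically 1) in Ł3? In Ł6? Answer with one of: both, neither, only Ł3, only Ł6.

In Ł3: at P = 0, Q = 1/2 the value is 1/2 — not a tautology.
In Ł6: at P = 0, Q = 1/5 the value is 4/5 — not a tautology.

neither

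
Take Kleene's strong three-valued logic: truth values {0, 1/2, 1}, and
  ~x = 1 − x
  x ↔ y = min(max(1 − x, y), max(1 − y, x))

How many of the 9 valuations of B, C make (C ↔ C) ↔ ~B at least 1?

2

B = 0, C = 0 ↦ 1  ≥
B = 0, C = 1/2 ↦ 1/2  <
B = 0, C = 1 ↦ 1  ≥
B = 1/2, C = 0 ↦ 1/2  <
B = 1/2, C = 1/2 ↦ 1/2  <
B = 1/2, C = 1 ↦ 1/2  <
B = 1, C = 0 ↦ 0  <
B = 1, C = 1/2 ↦ 1/2  <
B = 1, C = 1 ↦ 0  <
So 2 of the 9 assignments meet the threshold.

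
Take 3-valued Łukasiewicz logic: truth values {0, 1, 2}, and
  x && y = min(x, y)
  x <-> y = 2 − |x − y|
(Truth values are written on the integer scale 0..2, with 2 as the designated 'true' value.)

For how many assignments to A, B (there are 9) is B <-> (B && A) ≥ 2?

A = 0, B = 0 ↦ 2  ≥
A = 0, B = 1 ↦ 1  <
A = 0, B = 2 ↦ 0  <
A = 1, B = 0 ↦ 2  ≥
A = 1, B = 1 ↦ 2  ≥
A = 1, B = 2 ↦ 1  <
A = 2, B = 0 ↦ 2  ≥
A = 2, B = 1 ↦ 2  ≥
A = 2, B = 2 ↦ 2  ≥
So 6 of the 9 assignments meet the threshold.

6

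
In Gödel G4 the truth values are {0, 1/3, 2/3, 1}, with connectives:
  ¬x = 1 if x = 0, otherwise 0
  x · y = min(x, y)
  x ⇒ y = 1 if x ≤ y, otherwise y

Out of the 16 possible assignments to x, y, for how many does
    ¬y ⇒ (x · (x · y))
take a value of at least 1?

12

x = 0, y = 0 ↦ 0  <
x = 0, y = 1/3 ↦ 1  ≥
x = 0, y = 2/3 ↦ 1  ≥
x = 0, y = 1 ↦ 1  ≥
x = 1/3, y = 0 ↦ 0  <
x = 1/3, y = 1/3 ↦ 1  ≥
x = 1/3, y = 2/3 ↦ 1  ≥
x = 1/3, y = 1 ↦ 1  ≥
x = 2/3, y = 0 ↦ 0  <
x = 2/3, y = 1/3 ↦ 1  ≥
x = 2/3, y = 2/3 ↦ 1  ≥
x = 2/3, y = 1 ↦ 1  ≥
x = 1, y = 0 ↦ 0  <
x = 1, y = 1/3 ↦ 1  ≥
x = 1, y = 2/3 ↦ 1  ≥
x = 1, y = 1 ↦ 1  ≥
So 12 of the 16 assignments meet the threshold.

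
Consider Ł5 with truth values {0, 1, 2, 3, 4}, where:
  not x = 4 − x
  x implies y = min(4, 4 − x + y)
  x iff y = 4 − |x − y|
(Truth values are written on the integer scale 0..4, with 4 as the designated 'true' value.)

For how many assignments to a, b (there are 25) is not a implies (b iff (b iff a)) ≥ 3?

18

value 4: 18 assignments (counts)
value 2: 5 assignments
value 0: 2 assignments
So 18 of the 25 assignments meet the threshold.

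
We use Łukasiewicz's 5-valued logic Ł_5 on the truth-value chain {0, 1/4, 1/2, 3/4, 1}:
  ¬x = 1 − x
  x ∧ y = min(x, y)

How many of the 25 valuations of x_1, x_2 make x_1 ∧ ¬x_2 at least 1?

1

value 1: 1 assignment (counts)
value 3/4: 3 assignments
value 1/2: 5 assignments
value 1/4: 7 assignments
value 0: 9 assignments
So 1 of the 25 assignments meets the threshold.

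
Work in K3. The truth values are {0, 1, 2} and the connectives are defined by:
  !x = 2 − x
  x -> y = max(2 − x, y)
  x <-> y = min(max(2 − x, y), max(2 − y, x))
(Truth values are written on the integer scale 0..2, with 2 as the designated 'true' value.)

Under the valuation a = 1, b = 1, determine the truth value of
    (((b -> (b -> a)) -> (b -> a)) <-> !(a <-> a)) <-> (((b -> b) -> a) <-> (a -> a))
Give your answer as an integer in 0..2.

b -> a = 1 -> 1 = 1
b -> (b -> a) = 1 -> 1 = 1
b -> a = 1 -> 1 = 1
(b -> (b -> a)) -> (b -> a) = 1 -> 1 = 1
a <-> a = 1 <-> 1 = 1
!(a <-> a) = !1 = 1
((b -> (b -> a)) -> (b -> a)) <-> !(a <-> a) = 1 <-> 1 = 1
b -> b = 1 -> 1 = 1
(b -> b) -> a = 1 -> 1 = 1
a -> a = 1 -> 1 = 1
((b -> b) -> a) <-> (a -> a) = 1 <-> 1 = 1
(((b -> (b -> a)) -> (b -> a)) <-> !(a <-> a)) <-> (((b -> b) -> a) <-> (a -> a)) = 1 <-> 1 = 1

1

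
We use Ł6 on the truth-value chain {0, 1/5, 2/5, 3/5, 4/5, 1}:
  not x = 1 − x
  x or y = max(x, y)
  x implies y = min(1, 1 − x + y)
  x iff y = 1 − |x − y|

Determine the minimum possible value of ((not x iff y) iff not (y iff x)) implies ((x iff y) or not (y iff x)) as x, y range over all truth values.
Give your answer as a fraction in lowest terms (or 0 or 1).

Take x = 0, y = 2/5:
not x = not 0 = 1
not x iff y = 1 iff 2/5 = 2/5
y iff x = 2/5 iff 0 = 3/5
not (y iff x) = not 3/5 = 2/5
(not x iff y) iff not (y iff x) = 2/5 iff 2/5 = 1
x iff y = 0 iff 2/5 = 3/5
y iff x = 2/5 iff 0 = 3/5
not (y iff x) = not 3/5 = 2/5
(x iff y) or not (y iff x) = 3/5 or 2/5 = 3/5
((not x iff y) iff not (y iff x)) implies ((x iff y) or not (y iff x)) = 1 implies 3/5 = 3/5
No assignment yields a value below 3/5, so this is the minimum.

3/5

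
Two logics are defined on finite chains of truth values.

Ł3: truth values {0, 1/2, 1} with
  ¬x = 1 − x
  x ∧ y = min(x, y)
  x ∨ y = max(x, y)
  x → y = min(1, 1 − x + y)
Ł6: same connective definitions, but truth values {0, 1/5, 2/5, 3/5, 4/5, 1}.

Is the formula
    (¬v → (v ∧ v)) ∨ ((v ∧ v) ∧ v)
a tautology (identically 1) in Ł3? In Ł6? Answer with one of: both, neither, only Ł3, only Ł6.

In Ł3: at v = 0 the value is 0 — not a tautology.
In Ł6: at v = 0 the value is 0 — not a tautology.

neither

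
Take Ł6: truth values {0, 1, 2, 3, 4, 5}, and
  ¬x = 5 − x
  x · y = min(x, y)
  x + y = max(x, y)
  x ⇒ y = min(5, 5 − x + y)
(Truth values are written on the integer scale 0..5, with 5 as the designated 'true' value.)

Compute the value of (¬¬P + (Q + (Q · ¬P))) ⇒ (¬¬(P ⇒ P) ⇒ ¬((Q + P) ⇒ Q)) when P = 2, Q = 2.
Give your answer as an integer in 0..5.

¬P = ¬2 = 3
¬¬P = ¬3 = 2
¬P = ¬2 = 3
Q · ¬P = 2 · 3 = 2
Q + (Q · ¬P) = 2 + 2 = 2
¬¬P + (Q + (Q · ¬P)) = 2 + 2 = 2
P ⇒ P = 2 ⇒ 2 = 5
¬(P ⇒ P) = ¬5 = 0
¬¬(P ⇒ P) = ¬0 = 5
Q + P = 2 + 2 = 2
(Q + P) ⇒ Q = 2 ⇒ 2 = 5
¬((Q + P) ⇒ Q) = ¬5 = 0
¬¬(P ⇒ P) ⇒ ¬((Q + P) ⇒ Q) = 5 ⇒ 0 = 0
(¬¬P + (Q + (Q · ¬P))) ⇒ (¬¬(P ⇒ P) ⇒ ¬((Q + P) ⇒ Q)) = 2 ⇒ 0 = 3

3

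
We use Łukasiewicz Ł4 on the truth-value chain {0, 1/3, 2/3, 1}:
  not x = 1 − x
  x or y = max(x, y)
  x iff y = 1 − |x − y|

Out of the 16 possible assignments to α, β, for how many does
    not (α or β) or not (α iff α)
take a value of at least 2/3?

α = 0, β = 0 ↦ 1  ≥
α = 0, β = 1/3 ↦ 2/3  ≥
α = 0, β = 2/3 ↦ 1/3  <
α = 0, β = 1 ↦ 0  <
α = 1/3, β = 0 ↦ 2/3  ≥
α = 1/3, β = 1/3 ↦ 2/3  ≥
α = 1/3, β = 2/3 ↦ 1/3  <
α = 1/3, β = 1 ↦ 0  <
α = 2/3, β = 0 ↦ 1/3  <
α = 2/3, β = 1/3 ↦ 1/3  <
α = 2/3, β = 2/3 ↦ 1/3  <
α = 2/3, β = 1 ↦ 0  <
α = 1, β = 0 ↦ 0  <
α = 1, β = 1/3 ↦ 0  <
α = 1, β = 2/3 ↦ 0  <
α = 1, β = 1 ↦ 0  <
So 4 of the 16 assignments meet the threshold.

4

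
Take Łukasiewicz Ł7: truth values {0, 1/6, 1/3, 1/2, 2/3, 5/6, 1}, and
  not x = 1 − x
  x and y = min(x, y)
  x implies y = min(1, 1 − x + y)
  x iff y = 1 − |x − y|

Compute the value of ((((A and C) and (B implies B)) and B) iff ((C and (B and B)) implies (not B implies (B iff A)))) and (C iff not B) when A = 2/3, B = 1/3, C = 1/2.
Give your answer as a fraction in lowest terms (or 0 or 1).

1/3

A and C = 2/3 and 1/2 = 1/2
B implies B = 1/3 implies 1/3 = 1
(A and C) and (B implies B) = 1/2 and 1 = 1/2
((A and C) and (B implies B)) and B = 1/2 and 1/3 = 1/3
B and B = 1/3 and 1/3 = 1/3
C and (B and B) = 1/2 and 1/3 = 1/3
not B = not 1/3 = 2/3
B iff A = 1/3 iff 2/3 = 2/3
not B implies (B iff A) = 2/3 implies 2/3 = 1
(C and (B and B)) implies (not B implies (B iff A)) = 1/3 implies 1 = 1
(((A and C) and (B implies B)) and B) iff ((C and (B and B)) implies (not B implies (B iff A))) = 1/3 iff 1 = 1/3
not B = not 1/3 = 2/3
C iff not B = 1/2 iff 2/3 = 5/6
((((A and C) and (B implies B)) and B) iff ((C and (B and B)) implies (not B implies (B iff A)))) and (C iff not B) = 1/3 and 5/6 = 1/3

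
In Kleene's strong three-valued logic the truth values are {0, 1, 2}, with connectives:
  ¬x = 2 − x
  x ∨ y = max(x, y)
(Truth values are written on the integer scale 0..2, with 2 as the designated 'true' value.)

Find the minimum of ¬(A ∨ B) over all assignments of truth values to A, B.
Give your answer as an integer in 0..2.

0

Take A = 0, B = 2:
A ∨ B = 0 ∨ 2 = 2
¬(A ∨ B) = ¬2 = 0
No assignment yields a value below 0, so this is the minimum.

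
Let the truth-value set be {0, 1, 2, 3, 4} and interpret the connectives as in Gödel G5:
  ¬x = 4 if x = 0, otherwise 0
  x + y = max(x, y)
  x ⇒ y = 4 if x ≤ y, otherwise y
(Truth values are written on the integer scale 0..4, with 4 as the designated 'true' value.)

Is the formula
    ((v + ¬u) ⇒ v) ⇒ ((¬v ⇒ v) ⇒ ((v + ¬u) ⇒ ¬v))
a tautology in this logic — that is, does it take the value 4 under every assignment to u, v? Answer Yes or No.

Counterexample: take u = 0, v = 1.
¬u = ¬0 = 4
v + ¬u = 1 + 4 = 4
(v + ¬u) ⇒ v = 4 ⇒ 1 = 1
¬v = ¬1 = 0
¬v ⇒ v = 0 ⇒ 1 = 4
¬u = ¬0 = 4
v + ¬u = 1 + 4 = 4
¬v = ¬1 = 0
(v + ¬u) ⇒ ¬v = 4 ⇒ 0 = 0
(¬v ⇒ v) ⇒ ((v + ¬u) ⇒ ¬v) = 4 ⇒ 0 = 0
((v + ¬u) ⇒ v) ⇒ ((¬v ⇒ v) ⇒ ((v + ¬u) ⇒ ¬v)) = 1 ⇒ 0 = 0
This gives 0 ≠ 4.

No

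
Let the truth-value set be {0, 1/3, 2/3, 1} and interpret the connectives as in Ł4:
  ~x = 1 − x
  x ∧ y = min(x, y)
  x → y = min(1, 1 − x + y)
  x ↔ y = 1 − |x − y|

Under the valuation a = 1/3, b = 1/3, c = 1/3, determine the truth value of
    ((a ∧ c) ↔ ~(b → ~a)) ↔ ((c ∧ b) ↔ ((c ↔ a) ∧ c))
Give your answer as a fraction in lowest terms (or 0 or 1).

a ∧ c = 1/3 ∧ 1/3 = 1/3
~a = ~1/3 = 2/3
b → ~a = 1/3 → 2/3 = 1
~(b → ~a) = ~1 = 0
(a ∧ c) ↔ ~(b → ~a) = 1/3 ↔ 0 = 2/3
c ∧ b = 1/3 ∧ 1/3 = 1/3
c ↔ a = 1/3 ↔ 1/3 = 1
(c ↔ a) ∧ c = 1 ∧ 1/3 = 1/3
(c ∧ b) ↔ ((c ↔ a) ∧ c) = 1/3 ↔ 1/3 = 1
((a ∧ c) ↔ ~(b → ~a)) ↔ ((c ∧ b) ↔ ((c ↔ a) ∧ c)) = 2/3 ↔ 1 = 2/3

2/3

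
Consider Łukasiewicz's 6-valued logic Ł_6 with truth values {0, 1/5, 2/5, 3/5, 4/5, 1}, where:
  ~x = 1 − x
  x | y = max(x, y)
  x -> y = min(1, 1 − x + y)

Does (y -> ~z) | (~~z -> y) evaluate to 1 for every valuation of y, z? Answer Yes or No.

Counterexample: take y = 1/5, z = 1.
~z = ~1 = 0
y -> ~z = 1/5 -> 0 = 4/5
~z = ~1 = 0
~~z = ~0 = 1
~~z -> y = 1 -> 1/5 = 1/5
(y -> ~z) | (~~z -> y) = 4/5 | 1/5 = 4/5
This gives 4/5 ≠ 1.

No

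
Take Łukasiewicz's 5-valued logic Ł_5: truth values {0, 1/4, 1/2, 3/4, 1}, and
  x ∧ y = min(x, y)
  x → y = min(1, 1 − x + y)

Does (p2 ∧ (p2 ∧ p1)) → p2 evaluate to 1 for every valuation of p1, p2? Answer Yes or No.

Yes

At p1 = 1/4, p2 = 3/4, for instance:
p2 ∧ p1 = 3/4 ∧ 1/4 = 1/4
p2 ∧ (p2 ∧ p1) = 3/4 ∧ 1/4 = 1/4
(p2 ∧ (p2 ∧ p1)) → p2 = 1/4 → 3/4 = 1
and checking the remaining 24 assignments likewise gives ≥ 1 in every case.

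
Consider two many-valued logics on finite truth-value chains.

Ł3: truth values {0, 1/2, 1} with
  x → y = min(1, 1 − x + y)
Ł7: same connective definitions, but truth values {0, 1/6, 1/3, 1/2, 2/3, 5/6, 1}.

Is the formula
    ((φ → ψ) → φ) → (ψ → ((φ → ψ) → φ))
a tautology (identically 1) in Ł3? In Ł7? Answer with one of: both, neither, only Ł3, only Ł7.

In Ł3: every assignment gives 1 — tautology.
In Ł7: every assignment gives 1 — tautology.

both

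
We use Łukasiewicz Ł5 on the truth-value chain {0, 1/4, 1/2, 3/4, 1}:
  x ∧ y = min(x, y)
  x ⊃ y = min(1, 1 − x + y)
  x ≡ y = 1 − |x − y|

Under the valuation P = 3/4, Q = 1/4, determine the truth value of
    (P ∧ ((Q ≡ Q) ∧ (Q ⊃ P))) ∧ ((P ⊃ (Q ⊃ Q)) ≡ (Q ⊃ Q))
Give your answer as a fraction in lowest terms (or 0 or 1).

3/4

Q ≡ Q = 1/4 ≡ 1/4 = 1
Q ⊃ P = 1/4 ⊃ 3/4 = 1
(Q ≡ Q) ∧ (Q ⊃ P) = 1 ∧ 1 = 1
P ∧ ((Q ≡ Q) ∧ (Q ⊃ P)) = 3/4 ∧ 1 = 3/4
Q ⊃ Q = 1/4 ⊃ 1/4 = 1
P ⊃ (Q ⊃ Q) = 3/4 ⊃ 1 = 1
Q ⊃ Q = 1/4 ⊃ 1/4 = 1
(P ⊃ (Q ⊃ Q)) ≡ (Q ⊃ Q) = 1 ≡ 1 = 1
(P ∧ ((Q ≡ Q) ∧ (Q ⊃ P))) ∧ ((P ⊃ (Q ⊃ Q)) ≡ (Q ⊃ Q)) = 3/4 ∧ 1 = 3/4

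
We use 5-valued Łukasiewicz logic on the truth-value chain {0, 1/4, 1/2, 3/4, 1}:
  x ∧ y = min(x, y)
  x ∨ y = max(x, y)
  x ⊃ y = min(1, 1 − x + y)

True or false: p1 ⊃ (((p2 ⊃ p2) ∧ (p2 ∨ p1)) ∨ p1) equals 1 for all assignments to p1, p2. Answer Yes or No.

At p1 = 3/4, p2 = 1/2, for instance:
p2 ⊃ p2 = 1/2 ⊃ 1/2 = 1
p2 ∨ p1 = 1/2 ∨ 3/4 = 3/4
(p2 ⊃ p2) ∧ (p2 ∨ p1) = 1 ∧ 3/4 = 3/4
((p2 ⊃ p2) ∧ (p2 ∨ p1)) ∨ p1 = 3/4 ∨ 3/4 = 3/4
p1 ⊃ (((p2 ⊃ p2) ∧ (p2 ∨ p1)) ∨ p1) = 3/4 ⊃ 3/4 = 1
and checking the remaining 24 assignments likewise gives ≥ 1 in every case.

Yes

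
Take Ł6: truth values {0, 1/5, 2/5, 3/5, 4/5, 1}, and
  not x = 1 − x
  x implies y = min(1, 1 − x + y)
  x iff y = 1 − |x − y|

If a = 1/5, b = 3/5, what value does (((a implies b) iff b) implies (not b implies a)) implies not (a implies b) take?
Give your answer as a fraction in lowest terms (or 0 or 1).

a implies b = 1/5 implies 3/5 = 1
(a implies b) iff b = 1 iff 3/5 = 3/5
not b = not 3/5 = 2/5
not b implies a = 2/5 implies 1/5 = 4/5
((a implies b) iff b) implies (not b implies a) = 3/5 implies 4/5 = 1
a implies b = 1/5 implies 3/5 = 1
not (a implies b) = not 1 = 0
(((a implies b) iff b) implies (not b implies a)) implies not (a implies b) = 1 implies 0 = 0

0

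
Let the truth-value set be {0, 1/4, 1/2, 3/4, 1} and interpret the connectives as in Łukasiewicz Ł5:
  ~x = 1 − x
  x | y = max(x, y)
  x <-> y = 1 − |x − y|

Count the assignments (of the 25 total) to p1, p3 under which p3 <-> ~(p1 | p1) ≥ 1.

5

value 1: 5 assignments (counts)
value 3/4: 8 assignments
value 1/2: 6 assignments
value 1/4: 4 assignments
value 0: 2 assignments
So 5 of the 25 assignments meet the threshold.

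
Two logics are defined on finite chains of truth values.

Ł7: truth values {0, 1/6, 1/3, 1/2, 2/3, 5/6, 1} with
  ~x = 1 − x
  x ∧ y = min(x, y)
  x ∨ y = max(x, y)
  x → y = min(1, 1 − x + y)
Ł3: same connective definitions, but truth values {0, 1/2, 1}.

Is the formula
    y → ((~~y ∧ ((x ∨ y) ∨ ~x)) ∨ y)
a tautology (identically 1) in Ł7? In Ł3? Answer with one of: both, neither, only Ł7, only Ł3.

In Ł7: every assignment gives 1 — tautology.
In Ł3: every assignment gives 1 — tautology.

both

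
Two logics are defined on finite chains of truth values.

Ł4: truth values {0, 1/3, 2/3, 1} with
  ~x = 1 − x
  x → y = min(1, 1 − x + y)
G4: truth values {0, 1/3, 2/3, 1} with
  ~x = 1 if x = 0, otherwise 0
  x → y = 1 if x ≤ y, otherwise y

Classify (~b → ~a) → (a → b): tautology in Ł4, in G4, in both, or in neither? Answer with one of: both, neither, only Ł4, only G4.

only Ł4

In Ł4: every assignment gives 1 — tautology.
In G4: at a = 2/3, b = 1/3 the value is 1/3 — not a tautology.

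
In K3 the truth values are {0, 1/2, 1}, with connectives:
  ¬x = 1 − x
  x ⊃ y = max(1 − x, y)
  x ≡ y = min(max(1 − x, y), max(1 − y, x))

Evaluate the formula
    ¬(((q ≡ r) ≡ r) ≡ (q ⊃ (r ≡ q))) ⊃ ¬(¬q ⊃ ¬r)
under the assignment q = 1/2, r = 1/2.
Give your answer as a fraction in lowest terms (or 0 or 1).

q ≡ r = 1/2 ≡ 1/2 = 1/2
(q ≡ r) ≡ r = 1/2 ≡ 1/2 = 1/2
r ≡ q = 1/2 ≡ 1/2 = 1/2
q ⊃ (r ≡ q) = 1/2 ⊃ 1/2 = 1/2
((q ≡ r) ≡ r) ≡ (q ⊃ (r ≡ q)) = 1/2 ≡ 1/2 = 1/2
¬(((q ≡ r) ≡ r) ≡ (q ⊃ (r ≡ q))) = ¬1/2 = 1/2
¬q = ¬1/2 = 1/2
¬r = ¬1/2 = 1/2
¬q ⊃ ¬r = 1/2 ⊃ 1/2 = 1/2
¬(¬q ⊃ ¬r) = ¬1/2 = 1/2
¬(((q ≡ r) ≡ r) ≡ (q ⊃ (r ≡ q))) ⊃ ¬(¬q ⊃ ¬r) = 1/2 ⊃ 1/2 = 1/2

1/2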